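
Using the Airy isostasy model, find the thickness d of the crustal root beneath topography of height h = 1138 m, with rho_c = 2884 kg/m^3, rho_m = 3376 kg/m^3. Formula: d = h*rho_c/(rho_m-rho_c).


rho_m - rho_c = 3376 - 2884 = 492
d = 1138 * 2884 / 492
= 3281992 / 492
= 6670.72 m

6670.72


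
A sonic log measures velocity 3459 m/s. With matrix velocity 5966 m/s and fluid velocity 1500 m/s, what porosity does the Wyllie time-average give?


1/V - 1/Vm = 1/3459 - 1/5966 = 0.00012148
1/Vf - 1/Vm = 1/1500 - 1/5966 = 0.00049905
phi = 0.00012148 / 0.00049905 = 0.2434

0.2434


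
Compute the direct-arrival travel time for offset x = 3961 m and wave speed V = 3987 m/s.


t = x / V
= 3961 / 3987
= 0.9935 s

0.9935


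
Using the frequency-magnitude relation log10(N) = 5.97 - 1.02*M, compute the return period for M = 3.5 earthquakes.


log10(N) = 5.97 - 1.02*3.5 = 2.4
N = 10^2.4 = 251.188643
T = 1/N = 1/251.188643 = 0.004 years

0.004


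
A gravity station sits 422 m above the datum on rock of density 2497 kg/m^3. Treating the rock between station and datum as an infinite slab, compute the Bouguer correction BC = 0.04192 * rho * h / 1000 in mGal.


BC = 0.04192 * rho * h / 1000
= 0.04192 * 2497 * 422 / 1000
= 44.1725 mGal

44.1725


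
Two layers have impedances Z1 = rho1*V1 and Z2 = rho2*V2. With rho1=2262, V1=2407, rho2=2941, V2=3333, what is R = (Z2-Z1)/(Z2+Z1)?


Z1 = 2262 * 2407 = 5444634
Z2 = 2941 * 3333 = 9802353
R = (9802353 - 5444634) / (9802353 + 5444634) = 4357719 / 15246987 = 0.2858

0.2858


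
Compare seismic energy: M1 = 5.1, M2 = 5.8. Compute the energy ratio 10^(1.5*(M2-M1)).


M2 - M1 = 5.8 - 5.1 = 0.7
1.5 * 0.7 = 1.05
ratio = 10^1.05 = 11.22

11.22


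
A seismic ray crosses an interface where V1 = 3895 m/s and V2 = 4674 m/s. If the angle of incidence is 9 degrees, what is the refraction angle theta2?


sin(theta1) = sin(9 deg) = 0.156434
sin(theta2) = V2/V1 * sin(theta1) = 4674/3895 * 0.156434 = 0.187721
theta2 = arcsin(0.187721) = 10.8198 degrees

10.8198


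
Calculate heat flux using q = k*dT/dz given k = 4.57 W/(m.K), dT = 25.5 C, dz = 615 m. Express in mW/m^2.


q = k * dT / dz * 1000
= 4.57 * 25.5 / 615 * 1000
= 0.189488 * 1000
= 189.4878 mW/m^2

189.4878


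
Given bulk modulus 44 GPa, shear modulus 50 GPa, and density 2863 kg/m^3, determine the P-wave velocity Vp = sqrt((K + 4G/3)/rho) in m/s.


First compute the effective modulus:
K + 4G/3 = 44e9 + 4*50e9/3 = 110666666666.67 Pa
Then divide by density:
110666666666.67 / 2863 = 38654092.4438 Pa/(kg/m^3)
Take the square root:
Vp = sqrt(38654092.4438) = 6217.24 m/s

6217.24


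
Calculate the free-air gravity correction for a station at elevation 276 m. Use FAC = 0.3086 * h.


FAC = 0.3086 * h
= 0.3086 * 276
= 85.1736 mGal

85.1736


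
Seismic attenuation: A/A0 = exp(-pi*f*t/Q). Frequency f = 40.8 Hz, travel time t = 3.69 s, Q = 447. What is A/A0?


pi*f*t/Q = pi*40.8*3.69/447 = 1.058105
A/A0 = exp(-1.058105) = 0.347113

0.347113


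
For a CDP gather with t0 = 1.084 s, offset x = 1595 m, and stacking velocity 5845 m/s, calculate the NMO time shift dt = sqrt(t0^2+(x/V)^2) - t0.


x/Vnmo = 1595/5845 = 0.272883
(x/Vnmo)^2 = 0.074465
t0^2 = 1.175056
sqrt(1.175056 + 0.074465) = 1.11782
dt = 1.11782 - 1.084 = 0.03382

0.03382


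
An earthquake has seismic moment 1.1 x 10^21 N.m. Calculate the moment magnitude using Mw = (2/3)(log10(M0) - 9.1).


log10(M0) = log10(1.1 x 10^21) = 21.0414
Mw = 2/3 * (21.0414 - 9.1)
= 2/3 * 11.9414
= 7.96

7.96


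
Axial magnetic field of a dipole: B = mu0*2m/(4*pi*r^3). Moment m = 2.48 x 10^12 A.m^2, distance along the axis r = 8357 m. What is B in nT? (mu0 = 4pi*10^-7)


m = 2.48 x 10^12 = 2480000000000 A.m^2
2m = 4960000000000 A.m^2
r^3 = 8357^3 = 583648275293
B = (4pi*10^-7) * 4960000000000 / (4*pi * 583648275293) * 1e9
= 6232919.824722 / 7334340535763.37 * 1e9
= 849.8269 nT

849.8269


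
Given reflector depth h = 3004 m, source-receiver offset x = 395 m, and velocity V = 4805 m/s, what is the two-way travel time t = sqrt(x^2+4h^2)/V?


x^2 + 4h^2 = 395^2 + 4*3004^2 = 156025 + 36096064 = 36252089
sqrt(36252089) = 6020.9708
t = 6020.9708 / 4805 = 1.2531 s

1.2531


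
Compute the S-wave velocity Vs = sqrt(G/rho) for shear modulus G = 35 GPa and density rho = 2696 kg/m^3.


Convert G to Pa: G = 35e9 Pa
Compute G/rho = 35e9 / 2696 = 12982195.8457
Vs = sqrt(12982195.8457) = 3603.08 m/s

3603.08


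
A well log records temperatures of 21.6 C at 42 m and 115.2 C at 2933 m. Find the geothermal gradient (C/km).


dT = 115.2 - 21.6 = 93.6 C
dz = 2933 - 42 = 2891 m
gradient = dT/dz * 1000 = 93.6/2891 * 1000 = 32.3763 C/km

32.3763


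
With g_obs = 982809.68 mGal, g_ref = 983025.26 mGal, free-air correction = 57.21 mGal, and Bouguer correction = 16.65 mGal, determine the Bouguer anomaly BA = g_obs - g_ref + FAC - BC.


BA = g_obs - g_ref + FAC - BC
= 982809.68 - 983025.26 + 57.21 - 16.65
= -175.02 mGal

-175.02


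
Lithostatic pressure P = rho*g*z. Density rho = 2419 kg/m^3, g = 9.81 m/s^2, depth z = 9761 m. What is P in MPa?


P = rho * g * z / 1e6
= 2419 * 9.81 * 9761 / 1e6
= 231632336.79 / 1e6
= 231.6323 MPa

231.6323


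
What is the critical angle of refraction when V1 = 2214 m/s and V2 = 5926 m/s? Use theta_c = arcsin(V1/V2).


V1/V2 = 2214/5926 = 0.373608
theta_c = arcsin(0.373608) = 21.9383 degrees

21.9383


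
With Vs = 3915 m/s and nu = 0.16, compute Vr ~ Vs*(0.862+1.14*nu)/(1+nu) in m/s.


Numerator factor = 0.862 + 1.14*0.16 = 1.0444
Denominator = 1 + 0.16 = 1.16
Vr = 3915 * 1.0444 / 1.16 = 3524.85 m/s

3524.85


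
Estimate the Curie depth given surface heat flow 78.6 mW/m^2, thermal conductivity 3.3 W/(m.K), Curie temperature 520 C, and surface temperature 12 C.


T_Curie - T_surf = 520 - 12 = 508 C
Convert q to W/m^2: 78.6 mW/m^2 = 0.0786 W/m^2
d = 508 * 3.3 / 0.0786 = 21328.24 m

21328.24


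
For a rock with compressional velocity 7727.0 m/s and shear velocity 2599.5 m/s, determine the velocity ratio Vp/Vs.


Vp/Vs = 7727.0 / 2599.5
= 2.9725

2.9725


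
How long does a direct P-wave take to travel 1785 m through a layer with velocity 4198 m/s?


t = x / V
= 1785 / 4198
= 0.4252 s

0.4252


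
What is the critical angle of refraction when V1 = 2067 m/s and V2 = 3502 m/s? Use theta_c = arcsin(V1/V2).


V1/V2 = 2067/3502 = 0.590234
theta_c = arcsin(0.590234) = 36.1736 degrees

36.1736


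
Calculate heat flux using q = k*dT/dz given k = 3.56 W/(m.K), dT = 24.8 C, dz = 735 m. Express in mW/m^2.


q = k * dT / dz * 1000
= 3.56 * 24.8 / 735 * 1000
= 0.12012 * 1000
= 120.1197 mW/m^2

120.1197


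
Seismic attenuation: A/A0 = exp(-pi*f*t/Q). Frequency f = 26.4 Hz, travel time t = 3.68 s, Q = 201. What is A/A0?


pi*f*t/Q = pi*26.4*3.68/201 = 1.518468
A/A0 = exp(-1.518468) = 0.219047

0.219047


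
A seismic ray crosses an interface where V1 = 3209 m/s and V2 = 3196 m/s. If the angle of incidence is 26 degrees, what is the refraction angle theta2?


sin(theta1) = sin(26 deg) = 0.438371
sin(theta2) = V2/V1 * sin(theta1) = 3196/3209 * 0.438371 = 0.436595
theta2 = arcsin(0.436595) = 25.8868 degrees

25.8868


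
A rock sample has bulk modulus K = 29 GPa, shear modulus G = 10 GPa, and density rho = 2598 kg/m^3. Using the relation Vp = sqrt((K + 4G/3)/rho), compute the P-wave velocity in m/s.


First compute the effective modulus:
K + 4G/3 = 29e9 + 4*10e9/3 = 42333333333.33 Pa
Then divide by density:
42333333333.33 / 2598 = 16294585.5787 Pa/(kg/m^3)
Take the square root:
Vp = sqrt(16294585.5787) = 4036.66 m/s

4036.66


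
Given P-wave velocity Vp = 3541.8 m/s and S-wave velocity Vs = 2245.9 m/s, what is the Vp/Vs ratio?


Vp/Vs = 3541.8 / 2245.9
= 1.577

1.577


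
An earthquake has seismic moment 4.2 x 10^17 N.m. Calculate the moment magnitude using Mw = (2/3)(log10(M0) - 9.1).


log10(M0) = log10(4.2 x 10^17) = 17.6232
Mw = 2/3 * (17.6232 - 9.1)
= 2/3 * 8.5232
= 5.68

5.68


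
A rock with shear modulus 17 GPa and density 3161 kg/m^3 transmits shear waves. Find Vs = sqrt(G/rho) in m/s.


Convert G to Pa: G = 17e9 Pa
Compute G/rho = 17e9 / 3161 = 5378044.9225
Vs = sqrt(5378044.9225) = 2319.06 m/s

2319.06


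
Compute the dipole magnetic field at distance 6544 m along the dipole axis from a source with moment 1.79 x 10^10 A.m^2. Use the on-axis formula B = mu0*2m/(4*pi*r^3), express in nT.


m = 1.79 x 10^10 = 17900000000 A.m^2
2m = 35800000000 A.m^2
r^3 = 6544^3 = 280239837184
B = (4pi*10^-7) * 35800000000 / (4*pi * 280239837184) * 1e9
= 44987.606799 / 3521597654961.82 * 1e9
= 12.7748 nT

12.7748


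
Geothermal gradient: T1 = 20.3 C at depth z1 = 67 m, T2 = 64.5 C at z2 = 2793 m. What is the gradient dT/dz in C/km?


dT = 64.5 - 20.3 = 44.2 C
dz = 2793 - 67 = 2726 m
gradient = dT/dz * 1000 = 44.2/2726 * 1000 = 16.2142 C/km

16.2142


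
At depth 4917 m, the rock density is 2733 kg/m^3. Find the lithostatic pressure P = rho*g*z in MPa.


P = rho * g * z / 1e6
= 2733 * 9.81 * 4917 / 1e6
= 131828359.41 / 1e6
= 131.8284 MPa

131.8284


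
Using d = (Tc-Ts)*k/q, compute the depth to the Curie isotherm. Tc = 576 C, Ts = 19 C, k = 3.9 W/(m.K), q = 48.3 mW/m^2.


T_Curie - T_surf = 576 - 19 = 557 C
Convert q to W/m^2: 48.3 mW/m^2 = 0.0483 W/m^2
d = 557 * 3.9 / 0.0483 = 44975.16 m

44975.16


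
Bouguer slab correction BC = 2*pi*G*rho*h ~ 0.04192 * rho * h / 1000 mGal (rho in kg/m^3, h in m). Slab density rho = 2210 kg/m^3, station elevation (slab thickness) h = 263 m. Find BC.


BC = 0.04192 * rho * h / 1000
= 0.04192 * 2210 * 263 / 1000
= 24.3652 mGal

24.3652


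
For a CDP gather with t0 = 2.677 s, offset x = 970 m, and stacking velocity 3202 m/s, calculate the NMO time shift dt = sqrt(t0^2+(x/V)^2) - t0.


x/Vnmo = 970/3202 = 0.302936
(x/Vnmo)^2 = 0.09177
t0^2 = 7.166329
sqrt(7.166329 + 0.09177) = 2.694086
dt = 2.694086 - 2.677 = 0.017086

0.017086


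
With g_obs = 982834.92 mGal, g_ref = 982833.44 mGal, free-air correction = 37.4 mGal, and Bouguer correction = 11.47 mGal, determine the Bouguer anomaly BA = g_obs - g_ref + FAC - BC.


BA = g_obs - g_ref + FAC - BC
= 982834.92 - 982833.44 + 37.4 - 11.47
= 27.41 mGal

27.41


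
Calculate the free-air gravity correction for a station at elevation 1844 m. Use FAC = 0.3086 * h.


FAC = 0.3086 * h
= 0.3086 * 1844
= 569.0584 mGal

569.0584


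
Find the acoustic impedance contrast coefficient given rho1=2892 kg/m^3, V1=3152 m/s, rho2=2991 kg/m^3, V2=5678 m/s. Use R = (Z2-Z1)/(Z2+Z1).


Z1 = 2892 * 3152 = 9115584
Z2 = 2991 * 5678 = 16982898
R = (16982898 - 9115584) / (16982898 + 9115584) = 7867314 / 26098482 = 0.3014

0.3014


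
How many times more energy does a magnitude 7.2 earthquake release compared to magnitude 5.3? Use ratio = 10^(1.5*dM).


M2 - M1 = 7.2 - 5.3 = 1.9
1.5 * 1.9 = 2.85
ratio = 10^2.85 = 707.95

707.95


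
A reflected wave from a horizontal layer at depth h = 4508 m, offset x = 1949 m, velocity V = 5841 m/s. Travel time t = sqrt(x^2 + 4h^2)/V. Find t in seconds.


x^2 + 4h^2 = 1949^2 + 4*4508^2 = 3798601 + 81288256 = 85086857
sqrt(85086857) = 9224.2537
t = 9224.2537 / 5841 = 1.5792 s

1.5792


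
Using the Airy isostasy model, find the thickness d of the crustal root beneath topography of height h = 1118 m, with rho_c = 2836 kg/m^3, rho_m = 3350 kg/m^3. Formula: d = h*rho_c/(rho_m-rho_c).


rho_m - rho_c = 3350 - 2836 = 514
d = 1118 * 2836 / 514
= 3170648 / 514
= 6168.58 m

6168.58


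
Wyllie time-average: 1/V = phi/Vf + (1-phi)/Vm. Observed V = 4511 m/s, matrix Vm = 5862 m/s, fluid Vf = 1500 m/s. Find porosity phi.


1/V - 1/Vm = 1/4511 - 1/5862 = 5.109e-05
1/Vf - 1/Vm = 1/1500 - 1/5862 = 0.00049608
phi = 5.109e-05 / 0.00049608 = 0.103

0.103


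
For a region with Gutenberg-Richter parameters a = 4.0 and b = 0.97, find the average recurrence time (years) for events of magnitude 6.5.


log10(N) = 4.0 - 0.97*6.5 = -2.305
N = 10^-2.305 = 0.004955
T = 1/N = 1/0.004955 = 201.8366 years

201.8366


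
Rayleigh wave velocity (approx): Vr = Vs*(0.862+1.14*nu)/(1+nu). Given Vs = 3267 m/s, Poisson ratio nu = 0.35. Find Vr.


Numerator factor = 0.862 + 1.14*0.35 = 1.261
Denominator = 1 + 0.35 = 1.35
Vr = 3267 * 1.261 / 1.35 = 3051.62 m/s

3051.62


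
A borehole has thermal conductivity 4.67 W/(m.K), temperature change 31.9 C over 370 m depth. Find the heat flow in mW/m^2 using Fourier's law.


q = k * dT / dz * 1000
= 4.67 * 31.9 / 370 * 1000
= 0.40263 * 1000
= 402.6297 mW/m^2

402.6297


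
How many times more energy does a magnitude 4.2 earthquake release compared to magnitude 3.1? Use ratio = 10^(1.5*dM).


M2 - M1 = 4.2 - 3.1 = 1.1
1.5 * 1.1 = 1.65
ratio = 10^1.65 = 44.67

44.67


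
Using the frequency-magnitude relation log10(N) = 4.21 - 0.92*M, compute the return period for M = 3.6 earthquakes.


log10(N) = 4.21 - 0.92*3.6 = 0.898
N = 10^0.898 = 7.906786
T = 1/N = 1/7.906786 = 0.1265 years

0.1265


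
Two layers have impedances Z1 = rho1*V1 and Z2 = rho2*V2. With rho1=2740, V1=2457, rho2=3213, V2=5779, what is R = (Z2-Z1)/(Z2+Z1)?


Z1 = 2740 * 2457 = 6732180
Z2 = 3213 * 5779 = 18567927
R = (18567927 - 6732180) / (18567927 + 6732180) = 11835747 / 25300107 = 0.4678

0.4678


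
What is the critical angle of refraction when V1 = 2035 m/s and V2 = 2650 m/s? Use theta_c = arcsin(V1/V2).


V1/V2 = 2035/2650 = 0.767925
theta_c = arcsin(0.767925) = 50.1679 degrees

50.1679


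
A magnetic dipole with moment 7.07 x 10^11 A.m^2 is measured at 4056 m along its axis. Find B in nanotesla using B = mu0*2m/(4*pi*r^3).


m = 7.07 x 10^11 = 707000000000 A.m^2
2m = 1414000000000 A.m^2
r^3 = 4056^3 = 66725807616
B = (4pi*10^-7) * 1414000000000 / (4*pi * 66725807616) * 1e9
= 1776884.80487 / 838501228045.09 * 1e9
= 2119.1201 nT

2119.1201


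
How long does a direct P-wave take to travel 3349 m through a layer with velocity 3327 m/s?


t = x / V
= 3349 / 3327
= 1.0066 s

1.0066


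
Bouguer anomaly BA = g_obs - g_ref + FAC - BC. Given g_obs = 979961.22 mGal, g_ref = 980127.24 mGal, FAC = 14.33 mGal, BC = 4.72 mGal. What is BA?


BA = g_obs - g_ref + FAC - BC
= 979961.22 - 980127.24 + 14.33 - 4.72
= -156.41 mGal

-156.41


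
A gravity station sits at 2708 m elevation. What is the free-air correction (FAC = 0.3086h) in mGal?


FAC = 0.3086 * h
= 0.3086 * 2708
= 835.6888 mGal

835.6888


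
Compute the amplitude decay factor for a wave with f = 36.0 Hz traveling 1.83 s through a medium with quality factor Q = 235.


pi*f*t/Q = pi*36.0*1.83/235 = 0.880715
A/A0 = exp(-0.880715) = 0.414486

0.414486


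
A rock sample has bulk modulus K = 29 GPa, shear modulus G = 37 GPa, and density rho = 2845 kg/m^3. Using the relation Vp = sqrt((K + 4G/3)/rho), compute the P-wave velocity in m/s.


First compute the effective modulus:
K + 4G/3 = 29e9 + 4*37e9/3 = 78333333333.33 Pa
Then divide by density:
78333333333.33 / 2845 = 27533684.8272 Pa/(kg/m^3)
Take the square root:
Vp = sqrt(27533684.8272) = 5247.25 m/s

5247.25


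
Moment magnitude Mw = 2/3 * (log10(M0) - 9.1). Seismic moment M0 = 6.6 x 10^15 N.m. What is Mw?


log10(M0) = log10(6.6 x 10^15) = 15.8195
Mw = 2/3 * (15.8195 - 9.1)
= 2/3 * 6.7195
= 4.48

4.48


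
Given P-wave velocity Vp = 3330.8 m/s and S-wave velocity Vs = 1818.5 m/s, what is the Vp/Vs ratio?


Vp/Vs = 3330.8 / 1818.5
= 1.8316

1.8316


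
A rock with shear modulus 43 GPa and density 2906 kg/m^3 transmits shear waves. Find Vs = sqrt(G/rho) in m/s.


Convert G to Pa: G = 43e9 Pa
Compute G/rho = 43e9 / 2906 = 14796971.7825
Vs = sqrt(14796971.7825) = 3846.68 m/s

3846.68


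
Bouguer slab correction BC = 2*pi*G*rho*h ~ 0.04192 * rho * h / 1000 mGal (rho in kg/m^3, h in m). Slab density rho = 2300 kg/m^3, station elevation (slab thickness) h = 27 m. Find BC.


BC = 0.04192 * rho * h / 1000
= 0.04192 * 2300 * 27 / 1000
= 2.6032 mGal

2.6032


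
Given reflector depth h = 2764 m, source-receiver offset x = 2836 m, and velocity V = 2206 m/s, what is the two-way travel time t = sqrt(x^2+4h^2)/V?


x^2 + 4h^2 = 2836^2 + 4*2764^2 = 8042896 + 30558784 = 38601680
sqrt(38601680) = 6213.025
t = 6213.025 / 2206 = 2.8164 s

2.8164


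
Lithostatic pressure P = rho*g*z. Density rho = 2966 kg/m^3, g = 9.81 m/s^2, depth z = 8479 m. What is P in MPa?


P = rho * g * z / 1e6
= 2966 * 9.81 * 8479 / 1e6
= 246708884.34 / 1e6
= 246.7089 MPa

246.7089


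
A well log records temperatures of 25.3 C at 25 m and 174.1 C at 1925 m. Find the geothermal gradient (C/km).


dT = 174.1 - 25.3 = 148.8 C
dz = 1925 - 25 = 1900 m
gradient = dT/dz * 1000 = 148.8/1900 * 1000 = 78.3158 C/km

78.3158


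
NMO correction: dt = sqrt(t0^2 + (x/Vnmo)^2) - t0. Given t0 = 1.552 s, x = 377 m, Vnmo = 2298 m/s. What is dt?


x/Vnmo = 377/2298 = 0.164056
(x/Vnmo)^2 = 0.026914
t0^2 = 2.408704
sqrt(2.408704 + 0.026914) = 1.560647
dt = 1.560647 - 1.552 = 0.008647

0.008647


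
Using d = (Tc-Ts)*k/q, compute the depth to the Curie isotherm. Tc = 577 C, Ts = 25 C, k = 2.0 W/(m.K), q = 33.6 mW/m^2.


T_Curie - T_surf = 577 - 25 = 552 C
Convert q to W/m^2: 33.6 mW/m^2 = 0.0336 W/m^2
d = 552 * 2.0 / 0.0336 = 32857.14 m

32857.14


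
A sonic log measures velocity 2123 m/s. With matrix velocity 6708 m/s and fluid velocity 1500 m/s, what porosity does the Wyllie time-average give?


1/V - 1/Vm = 1/2123 - 1/6708 = 0.00032196
1/Vf - 1/Vm = 1/1500 - 1/6708 = 0.00051759
phi = 0.00032196 / 0.00051759 = 0.622

0.622


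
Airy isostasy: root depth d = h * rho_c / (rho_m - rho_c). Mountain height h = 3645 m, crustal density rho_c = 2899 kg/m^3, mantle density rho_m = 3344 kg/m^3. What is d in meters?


rho_m - rho_c = 3344 - 2899 = 445
d = 3645 * 2899 / 445
= 10566855 / 445
= 23745.74 m

23745.74


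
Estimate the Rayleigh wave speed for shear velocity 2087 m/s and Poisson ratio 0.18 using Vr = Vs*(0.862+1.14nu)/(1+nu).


Numerator factor = 0.862 + 1.14*0.18 = 1.0672
Denominator = 1 + 0.18 = 1.18
Vr = 2087 * 1.0672 / 1.18 = 1887.5 m/s

1887.5


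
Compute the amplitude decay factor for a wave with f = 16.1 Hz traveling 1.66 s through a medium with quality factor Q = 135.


pi*f*t/Q = pi*16.1*1.66/135 = 0.621942
A/A0 = exp(-0.621942) = 0.536901

0.536901


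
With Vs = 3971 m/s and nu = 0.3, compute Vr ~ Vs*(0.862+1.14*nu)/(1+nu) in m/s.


Numerator factor = 0.862 + 1.14*0.3 = 1.204
Denominator = 1 + 0.3 = 1.3
Vr = 3971 * 1.204 / 1.3 = 3677.76 m/s

3677.76


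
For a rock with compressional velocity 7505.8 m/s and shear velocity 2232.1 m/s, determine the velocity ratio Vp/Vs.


Vp/Vs = 7505.8 / 2232.1
= 3.3627

3.3627


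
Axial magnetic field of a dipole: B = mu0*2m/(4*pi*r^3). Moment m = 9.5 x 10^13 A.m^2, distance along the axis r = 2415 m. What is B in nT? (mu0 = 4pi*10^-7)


m = 9.5 x 10^13 = 95000000000000 A.m^2
2m = 190000000000000 A.m^2
r^3 = 2415^3 = 14084823375
B = (4pi*10^-7) * 190000000000000 / (4*pi * 14084823375) * 1e9
= 238761041.672824 / 176995110568.04 * 1e9
= 1348969.7026 nT

1348969.7026


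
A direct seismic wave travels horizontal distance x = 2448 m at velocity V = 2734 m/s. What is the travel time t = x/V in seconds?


t = x / V
= 2448 / 2734
= 0.8954 s

0.8954


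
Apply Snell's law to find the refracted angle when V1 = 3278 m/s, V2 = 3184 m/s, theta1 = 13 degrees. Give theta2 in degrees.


sin(theta1) = sin(13 deg) = 0.224951
sin(theta2) = V2/V1 * sin(theta1) = 3184/3278 * 0.224951 = 0.2185
theta2 = arcsin(0.2185) = 12.621 degrees

12.621


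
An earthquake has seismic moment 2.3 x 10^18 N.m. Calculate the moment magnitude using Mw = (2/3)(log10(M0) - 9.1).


log10(M0) = log10(2.3 x 10^18) = 18.3617
Mw = 2/3 * (18.3617 - 9.1)
= 2/3 * 9.2617
= 6.17

6.17


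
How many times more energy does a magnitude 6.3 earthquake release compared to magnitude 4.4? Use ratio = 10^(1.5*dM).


M2 - M1 = 6.3 - 4.4 = 1.9
1.5 * 1.9 = 2.85
ratio = 10^2.85 = 707.95

707.95


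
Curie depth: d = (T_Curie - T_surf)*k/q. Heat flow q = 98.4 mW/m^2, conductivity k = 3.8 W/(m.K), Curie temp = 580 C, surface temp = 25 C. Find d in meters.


T_Curie - T_surf = 580 - 25 = 555 C
Convert q to W/m^2: 98.4 mW/m^2 = 0.0984 W/m^2
d = 555 * 3.8 / 0.0984 = 21432.93 m

21432.93


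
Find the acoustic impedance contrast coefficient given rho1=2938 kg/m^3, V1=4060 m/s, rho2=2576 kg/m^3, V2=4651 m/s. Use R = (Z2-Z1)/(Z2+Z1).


Z1 = 2938 * 4060 = 11928280
Z2 = 2576 * 4651 = 11980976
R = (11980976 - 11928280) / (11980976 + 11928280) = 52696 / 23909256 = 0.0022

0.0022


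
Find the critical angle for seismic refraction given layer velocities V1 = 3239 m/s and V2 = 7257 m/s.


V1/V2 = 3239/7257 = 0.446328
theta_c = arcsin(0.446328) = 26.5083 degrees

26.5083


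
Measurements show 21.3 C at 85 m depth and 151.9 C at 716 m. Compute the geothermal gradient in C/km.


dT = 151.9 - 21.3 = 130.6 C
dz = 716 - 85 = 631 m
gradient = dT/dz * 1000 = 130.6/631 * 1000 = 206.9731 C/km

206.9731


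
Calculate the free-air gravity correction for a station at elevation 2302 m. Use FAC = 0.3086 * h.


FAC = 0.3086 * h
= 0.3086 * 2302
= 710.3972 mGal

710.3972


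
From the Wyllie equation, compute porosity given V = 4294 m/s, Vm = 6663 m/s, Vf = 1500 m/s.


1/V - 1/Vm = 1/4294 - 1/6663 = 8.28e-05
1/Vf - 1/Vm = 1/1500 - 1/6663 = 0.00051658
phi = 8.28e-05 / 0.00051658 = 0.1603

0.1603


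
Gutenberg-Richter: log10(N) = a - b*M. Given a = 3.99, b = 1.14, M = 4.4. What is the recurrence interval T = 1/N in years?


log10(N) = 3.99 - 1.14*4.4 = -1.026
N = 10^-1.026 = 0.094189
T = 1/N = 1/0.094189 = 10.617 years

10.617


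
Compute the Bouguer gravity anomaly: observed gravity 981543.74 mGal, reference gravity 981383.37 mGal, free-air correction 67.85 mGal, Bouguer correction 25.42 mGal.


BA = g_obs - g_ref + FAC - BC
= 981543.74 - 981383.37 + 67.85 - 25.42
= 202.8 mGal

202.8


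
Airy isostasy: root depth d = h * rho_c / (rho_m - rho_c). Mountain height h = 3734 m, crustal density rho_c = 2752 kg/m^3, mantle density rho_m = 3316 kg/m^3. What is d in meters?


rho_m - rho_c = 3316 - 2752 = 564
d = 3734 * 2752 / 564
= 10275968 / 564
= 18219.8 m

18219.8


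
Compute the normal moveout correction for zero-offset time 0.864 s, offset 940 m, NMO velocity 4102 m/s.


x/Vnmo = 940/4102 = 0.229157
(x/Vnmo)^2 = 0.052513
t0^2 = 0.746496
sqrt(0.746496 + 0.052513) = 0.893873
dt = 0.893873 - 0.864 = 0.029873

0.029873


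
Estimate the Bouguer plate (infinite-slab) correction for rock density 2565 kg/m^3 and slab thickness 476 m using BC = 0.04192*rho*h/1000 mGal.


BC = 0.04192 * rho * h / 1000
= 0.04192 * 2565 * 476 / 1000
= 51.1818 mGal

51.1818


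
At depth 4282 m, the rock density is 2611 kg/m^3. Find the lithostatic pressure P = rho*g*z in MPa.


P = rho * g * z / 1e6
= 2611 * 9.81 * 4282 / 1e6
= 109678762.62 / 1e6
= 109.6788 MPa

109.6788


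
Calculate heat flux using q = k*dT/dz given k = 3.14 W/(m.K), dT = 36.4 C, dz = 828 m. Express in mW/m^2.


q = k * dT / dz * 1000
= 3.14 * 36.4 / 828 * 1000
= 0.138039 * 1000
= 138.0386 mW/m^2

138.0386


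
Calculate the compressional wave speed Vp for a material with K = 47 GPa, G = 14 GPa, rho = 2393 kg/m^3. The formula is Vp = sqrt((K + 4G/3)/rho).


First compute the effective modulus:
K + 4G/3 = 47e9 + 4*14e9/3 = 65666666666.67 Pa
Then divide by density:
65666666666.67 / 2393 = 27441147.7922 Pa/(kg/m^3)
Take the square root:
Vp = sqrt(27441147.7922) = 5238.43 m/s

5238.43


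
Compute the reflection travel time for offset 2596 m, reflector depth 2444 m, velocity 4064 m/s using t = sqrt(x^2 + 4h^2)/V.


x^2 + 4h^2 = 2596^2 + 4*2444^2 = 6739216 + 23892544 = 30631760
sqrt(30631760) = 5534.5966
t = 5534.5966 / 4064 = 1.3619 s

1.3619


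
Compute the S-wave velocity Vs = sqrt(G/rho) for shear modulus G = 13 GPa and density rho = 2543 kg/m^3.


Convert G to Pa: G = 13e9 Pa
Compute G/rho = 13e9 / 2543 = 5112072.3555
Vs = sqrt(5112072.3555) = 2260.99 m/s

2260.99


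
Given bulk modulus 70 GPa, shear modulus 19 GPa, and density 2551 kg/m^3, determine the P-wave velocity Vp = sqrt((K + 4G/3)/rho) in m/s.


First compute the effective modulus:
K + 4G/3 = 70e9 + 4*19e9/3 = 95333333333.33 Pa
Then divide by density:
95333333333.33 / 2551 = 37370965.6344 Pa/(kg/m^3)
Take the square root:
Vp = sqrt(37370965.6344) = 6113.18 m/s

6113.18


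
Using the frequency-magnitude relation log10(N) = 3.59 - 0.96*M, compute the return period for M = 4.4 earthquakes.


log10(N) = 3.59 - 0.96*4.4 = -0.634
N = 10^-0.634 = 0.232274
T = 1/N = 1/0.232274 = 4.3053 years

4.3053


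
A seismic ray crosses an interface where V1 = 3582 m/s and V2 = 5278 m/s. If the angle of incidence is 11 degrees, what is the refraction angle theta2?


sin(theta1) = sin(11 deg) = 0.190809
sin(theta2) = V2/V1 * sin(theta1) = 5278/3582 * 0.190809 = 0.281153
theta2 = arcsin(0.281153) = 16.329 degrees

16.329


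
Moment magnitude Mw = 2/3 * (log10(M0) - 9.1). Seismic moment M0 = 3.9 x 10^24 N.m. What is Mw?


log10(M0) = log10(3.9 x 10^24) = 24.5911
Mw = 2/3 * (24.5911 - 9.1)
= 2/3 * 15.4911
= 10.33

10.33


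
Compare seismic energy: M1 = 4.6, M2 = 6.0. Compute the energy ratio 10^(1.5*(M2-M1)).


M2 - M1 = 6.0 - 4.6 = 1.4
1.5 * 1.4 = 2.1
ratio = 10^2.1 = 125.89

125.89


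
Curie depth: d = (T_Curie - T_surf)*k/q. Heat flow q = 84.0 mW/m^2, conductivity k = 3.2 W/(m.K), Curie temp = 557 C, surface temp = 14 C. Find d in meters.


T_Curie - T_surf = 557 - 14 = 543 C
Convert q to W/m^2: 84.0 mW/m^2 = 0.084 W/m^2
d = 543 * 3.2 / 0.084 = 20685.71 m

20685.71


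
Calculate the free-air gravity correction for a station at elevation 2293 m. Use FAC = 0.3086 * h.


FAC = 0.3086 * h
= 0.3086 * 2293
= 707.6198 mGal

707.6198


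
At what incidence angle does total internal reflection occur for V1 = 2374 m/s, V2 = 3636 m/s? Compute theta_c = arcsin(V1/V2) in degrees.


V1/V2 = 2374/3636 = 0.652915
theta_c = arcsin(0.652915) = 40.7618 degrees

40.7618


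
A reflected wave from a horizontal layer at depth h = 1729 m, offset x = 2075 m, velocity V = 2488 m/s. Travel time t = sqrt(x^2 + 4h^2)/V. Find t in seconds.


x^2 + 4h^2 = 2075^2 + 4*1729^2 = 4305625 + 11957764 = 16263389
sqrt(16263389) = 4032.7892
t = 4032.7892 / 2488 = 1.6209 s

1.6209


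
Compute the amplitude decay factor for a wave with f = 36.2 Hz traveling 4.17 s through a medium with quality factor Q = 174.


pi*f*t/Q = pi*36.2*4.17/174 = 2.725494
A/A0 = exp(-2.725494) = 0.065514

0.065514


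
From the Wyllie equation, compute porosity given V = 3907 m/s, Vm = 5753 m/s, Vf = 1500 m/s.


1/V - 1/Vm = 1/3907 - 1/5753 = 8.213e-05
1/Vf - 1/Vm = 1/1500 - 1/5753 = 0.00049284
phi = 8.213e-05 / 0.00049284 = 0.1666

0.1666


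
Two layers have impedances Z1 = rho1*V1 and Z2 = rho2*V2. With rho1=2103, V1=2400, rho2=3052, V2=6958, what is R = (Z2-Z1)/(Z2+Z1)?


Z1 = 2103 * 2400 = 5047200
Z2 = 3052 * 6958 = 21235816
R = (21235816 - 5047200) / (21235816 + 5047200) = 16188616 / 26283016 = 0.6159

0.6159


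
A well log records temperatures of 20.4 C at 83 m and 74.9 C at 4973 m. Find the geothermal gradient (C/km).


dT = 74.9 - 20.4 = 54.5 C
dz = 4973 - 83 = 4890 m
gradient = dT/dz * 1000 = 54.5/4890 * 1000 = 11.1452 C/km

11.1452


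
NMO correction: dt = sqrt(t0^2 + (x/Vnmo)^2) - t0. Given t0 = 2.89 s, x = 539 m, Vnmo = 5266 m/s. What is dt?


x/Vnmo = 539/5266 = 0.102355
(x/Vnmo)^2 = 0.010476
t0^2 = 8.3521
sqrt(8.3521 + 0.010476) = 2.891812
dt = 2.891812 - 2.89 = 0.001812

0.001812


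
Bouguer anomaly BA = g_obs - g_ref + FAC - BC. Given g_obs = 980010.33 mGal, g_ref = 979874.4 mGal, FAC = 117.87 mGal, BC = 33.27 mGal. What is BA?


BA = g_obs - g_ref + FAC - BC
= 980010.33 - 979874.4 + 117.87 - 33.27
= 220.53 mGal

220.53


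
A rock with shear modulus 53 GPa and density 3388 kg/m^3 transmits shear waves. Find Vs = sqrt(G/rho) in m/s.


Convert G to Pa: G = 53e9 Pa
Compute G/rho = 53e9 / 3388 = 15643447.4616
Vs = sqrt(15643447.4616) = 3955.18 m/s

3955.18


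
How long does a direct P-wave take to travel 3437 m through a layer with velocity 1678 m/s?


t = x / V
= 3437 / 1678
= 2.0483 s

2.0483


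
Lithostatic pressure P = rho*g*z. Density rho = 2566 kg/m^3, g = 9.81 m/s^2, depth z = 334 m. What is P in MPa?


P = rho * g * z / 1e6
= 2566 * 9.81 * 334 / 1e6
= 8407601.64 / 1e6
= 8.4076 MPa

8.4076


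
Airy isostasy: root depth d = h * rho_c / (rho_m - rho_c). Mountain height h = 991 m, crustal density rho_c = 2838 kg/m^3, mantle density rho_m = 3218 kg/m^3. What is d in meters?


rho_m - rho_c = 3218 - 2838 = 380
d = 991 * 2838 / 380
= 2812458 / 380
= 7401.21 m

7401.21


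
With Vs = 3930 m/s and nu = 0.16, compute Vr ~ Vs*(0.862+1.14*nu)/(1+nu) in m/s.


Numerator factor = 0.862 + 1.14*0.16 = 1.0444
Denominator = 1 + 0.16 = 1.16
Vr = 3930 * 1.0444 / 1.16 = 3538.36 m/s

3538.36


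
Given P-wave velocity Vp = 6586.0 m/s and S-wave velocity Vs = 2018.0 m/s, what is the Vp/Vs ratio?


Vp/Vs = 6586.0 / 2018.0
= 3.2636

3.2636


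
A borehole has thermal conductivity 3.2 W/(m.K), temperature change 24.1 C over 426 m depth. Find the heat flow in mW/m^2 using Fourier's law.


q = k * dT / dz * 1000
= 3.2 * 24.1 / 426 * 1000
= 0.181033 * 1000
= 181.0329 mW/m^2

181.0329


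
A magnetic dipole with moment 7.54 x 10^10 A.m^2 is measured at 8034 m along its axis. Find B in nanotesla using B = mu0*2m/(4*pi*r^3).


m = 7.54 x 10^10 = 75400000000 A.m^2
2m = 150800000000 A.m^2
r^3 = 8034^3 = 518555783304
B = (4pi*10^-7) * 150800000000 / (4*pi * 518555783304) * 1e9
= 189500.868865 / 6516364157217.39 * 1e9
= 29.0808 nT

29.0808


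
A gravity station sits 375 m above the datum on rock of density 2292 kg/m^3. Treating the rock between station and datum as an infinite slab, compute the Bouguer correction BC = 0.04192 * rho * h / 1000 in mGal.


BC = 0.04192 * rho * h / 1000
= 0.04192 * 2292 * 375 / 1000
= 36.0302 mGal

36.0302


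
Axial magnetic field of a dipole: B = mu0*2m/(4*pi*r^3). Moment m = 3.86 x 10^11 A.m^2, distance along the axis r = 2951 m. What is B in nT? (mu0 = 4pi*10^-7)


m = 3.86 x 10^11 = 386000000000 A.m^2
2m = 772000000000 A.m^2
r^3 = 2951^3 = 25698491351
B = (4pi*10^-7) * 772000000000 / (4*pi * 25698491351) * 1e9
= 970123.811429 / 322936766546.57 * 1e9
= 3004.0674 nT

3004.0674


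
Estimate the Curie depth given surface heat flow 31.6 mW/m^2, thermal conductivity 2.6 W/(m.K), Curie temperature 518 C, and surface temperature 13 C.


T_Curie - T_surf = 518 - 13 = 505 C
Convert q to W/m^2: 31.6 mW/m^2 = 0.0316 W/m^2
d = 505 * 2.6 / 0.0316 = 41550.63 m

41550.63


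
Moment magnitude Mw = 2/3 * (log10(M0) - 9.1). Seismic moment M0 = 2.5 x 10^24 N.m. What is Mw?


log10(M0) = log10(2.5 x 10^24) = 24.3979
Mw = 2/3 * (24.3979 - 9.1)
= 2/3 * 15.2979
= 10.2

10.2


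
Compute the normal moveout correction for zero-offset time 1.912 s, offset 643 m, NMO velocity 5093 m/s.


x/Vnmo = 643/5093 = 0.126252
(x/Vnmo)^2 = 0.015939
t0^2 = 3.655744
sqrt(3.655744 + 0.015939) = 1.916164
dt = 1.916164 - 1.912 = 0.004164

0.004164


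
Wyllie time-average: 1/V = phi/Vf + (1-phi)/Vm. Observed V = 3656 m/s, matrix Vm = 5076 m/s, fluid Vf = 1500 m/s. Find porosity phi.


1/V - 1/Vm = 1/3656 - 1/5076 = 7.652e-05
1/Vf - 1/Vm = 1/1500 - 1/5076 = 0.00046966
phi = 7.652e-05 / 0.00046966 = 0.1629

0.1629


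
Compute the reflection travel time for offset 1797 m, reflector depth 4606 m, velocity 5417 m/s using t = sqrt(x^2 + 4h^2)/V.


x^2 + 4h^2 = 1797^2 + 4*4606^2 = 3229209 + 84860944 = 88090153
sqrt(88090153) = 9385.6355
t = 9385.6355 / 5417 = 1.7326 s

1.7326


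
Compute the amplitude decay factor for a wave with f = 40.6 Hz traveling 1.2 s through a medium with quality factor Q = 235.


pi*f*t/Q = pi*40.6*1.2/235 = 0.651312
A/A0 = exp(-0.651312) = 0.521361

0.521361


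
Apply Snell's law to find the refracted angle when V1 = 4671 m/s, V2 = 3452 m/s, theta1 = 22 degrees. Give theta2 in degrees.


sin(theta1) = sin(22 deg) = 0.374607
sin(theta2) = V2/V1 * sin(theta1) = 3452/4671 * 0.374607 = 0.276845
theta2 = arcsin(0.276845) = 16.072 degrees

16.072


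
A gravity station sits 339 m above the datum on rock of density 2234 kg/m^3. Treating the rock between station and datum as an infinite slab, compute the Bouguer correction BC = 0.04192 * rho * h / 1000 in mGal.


BC = 0.04192 * rho * h / 1000
= 0.04192 * 2234 * 339 / 1000
= 31.7471 mGal

31.7471


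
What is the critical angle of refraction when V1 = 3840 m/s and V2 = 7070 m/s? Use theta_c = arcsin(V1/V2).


V1/V2 = 3840/7070 = 0.54314
theta_c = arcsin(0.54314) = 32.8977 degrees

32.8977


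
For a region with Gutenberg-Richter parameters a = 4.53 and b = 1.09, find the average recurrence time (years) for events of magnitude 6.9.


log10(N) = 4.53 - 1.09*6.9 = -2.991
N = 10^-2.991 = 0.001021
T = 1/N = 1/0.001021 = 979.49 years

979.49


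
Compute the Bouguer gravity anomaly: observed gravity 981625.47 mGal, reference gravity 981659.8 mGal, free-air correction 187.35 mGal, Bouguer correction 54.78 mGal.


BA = g_obs - g_ref + FAC - BC
= 981625.47 - 981659.8 + 187.35 - 54.78
= 98.24 mGal

98.24


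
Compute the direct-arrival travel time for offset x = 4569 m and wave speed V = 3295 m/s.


t = x / V
= 4569 / 3295
= 1.3866 s

1.3866


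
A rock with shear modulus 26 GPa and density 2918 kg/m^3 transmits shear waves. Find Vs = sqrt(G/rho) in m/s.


Convert G to Pa: G = 26e9 Pa
Compute G/rho = 26e9 / 2918 = 8910212.4743
Vs = sqrt(8910212.4743) = 2985.0 m/s

2985.0


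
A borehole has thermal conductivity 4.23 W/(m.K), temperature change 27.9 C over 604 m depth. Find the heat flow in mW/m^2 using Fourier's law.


q = k * dT / dz * 1000
= 4.23 * 27.9 / 604 * 1000
= 0.195392 * 1000
= 195.3924 mW/m^2

195.3924


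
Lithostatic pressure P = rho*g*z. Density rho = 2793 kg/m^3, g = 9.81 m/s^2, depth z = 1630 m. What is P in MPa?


P = rho * g * z / 1e6
= 2793 * 9.81 * 1630 / 1e6
= 44660907.9 / 1e6
= 44.6609 MPa

44.6609


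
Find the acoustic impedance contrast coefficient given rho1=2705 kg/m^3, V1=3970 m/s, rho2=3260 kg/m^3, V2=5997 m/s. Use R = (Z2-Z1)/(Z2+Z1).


Z1 = 2705 * 3970 = 10738850
Z2 = 3260 * 5997 = 19550220
R = (19550220 - 10738850) / (19550220 + 10738850) = 8811370 / 30289070 = 0.2909

0.2909


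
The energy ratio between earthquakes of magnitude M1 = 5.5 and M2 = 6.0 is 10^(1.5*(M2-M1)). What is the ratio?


M2 - M1 = 6.0 - 5.5 = 0.5
1.5 * 0.5 = 0.75
ratio = 10^0.75 = 5.62

5.62


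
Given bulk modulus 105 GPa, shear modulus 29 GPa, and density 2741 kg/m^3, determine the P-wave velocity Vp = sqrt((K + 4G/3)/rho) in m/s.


First compute the effective modulus:
K + 4G/3 = 105e9 + 4*29e9/3 = 143666666666.67 Pa
Then divide by density:
143666666666.67 / 2741 = 52413960.8415 Pa/(kg/m^3)
Take the square root:
Vp = sqrt(52413960.8415) = 7239.75 m/s

7239.75


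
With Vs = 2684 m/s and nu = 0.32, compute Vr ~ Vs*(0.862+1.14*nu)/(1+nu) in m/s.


Numerator factor = 0.862 + 1.14*0.32 = 1.2268
Denominator = 1 + 0.32 = 1.32
Vr = 2684 * 1.2268 / 1.32 = 2494.49 m/s

2494.49


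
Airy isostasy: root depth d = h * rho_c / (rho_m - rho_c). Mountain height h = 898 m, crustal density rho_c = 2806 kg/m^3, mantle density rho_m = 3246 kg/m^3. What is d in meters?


rho_m - rho_c = 3246 - 2806 = 440
d = 898 * 2806 / 440
= 2519788 / 440
= 5726.79 m

5726.79


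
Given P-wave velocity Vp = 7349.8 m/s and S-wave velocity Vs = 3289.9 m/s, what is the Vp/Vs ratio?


Vp/Vs = 7349.8 / 3289.9
= 2.234

2.234


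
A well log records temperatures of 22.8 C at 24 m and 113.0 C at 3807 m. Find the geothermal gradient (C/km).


dT = 113.0 - 22.8 = 90.2 C
dz = 3807 - 24 = 3783 m
gradient = dT/dz * 1000 = 90.2/3783 * 1000 = 23.8435 C/km

23.8435


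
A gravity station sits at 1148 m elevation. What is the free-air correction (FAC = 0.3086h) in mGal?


FAC = 0.3086 * h
= 0.3086 * 1148
= 354.2728 mGal

354.2728


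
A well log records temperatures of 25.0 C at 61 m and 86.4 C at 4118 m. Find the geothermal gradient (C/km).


dT = 86.4 - 25.0 = 61.4 C
dz = 4118 - 61 = 4057 m
gradient = dT/dz * 1000 = 61.4/4057 * 1000 = 15.1343 C/km

15.1343


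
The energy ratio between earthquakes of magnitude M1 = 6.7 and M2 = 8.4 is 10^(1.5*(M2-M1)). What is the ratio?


M2 - M1 = 8.4 - 6.7 = 1.7
1.5 * 1.7 = 2.55
ratio = 10^2.55 = 354.81

354.81


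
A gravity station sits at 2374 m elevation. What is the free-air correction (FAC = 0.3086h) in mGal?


FAC = 0.3086 * h
= 0.3086 * 2374
= 732.6164 mGal

732.6164


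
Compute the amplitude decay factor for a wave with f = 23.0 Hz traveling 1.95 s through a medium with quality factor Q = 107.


pi*f*t/Q = pi*23.0*1.95/107 = 1.316826
A/A0 = exp(-1.316826) = 0.267984

0.267984


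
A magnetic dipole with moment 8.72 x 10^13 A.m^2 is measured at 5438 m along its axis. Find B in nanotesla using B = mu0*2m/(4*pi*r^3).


m = 8.72 x 10^13 = 87200000000000 A.m^2
2m = 174400000000000 A.m^2
r^3 = 5438^3 = 160811687672
B = (4pi*10^-7) * 174400000000000 / (4*pi * 160811687672) * 1e9
= 219157503.514424 / 2020819266406.93 * 1e9
= 108449.8288 nT

108449.8288


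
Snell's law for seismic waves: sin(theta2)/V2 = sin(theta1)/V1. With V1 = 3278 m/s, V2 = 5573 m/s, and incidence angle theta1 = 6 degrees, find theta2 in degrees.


sin(theta1) = sin(6 deg) = 0.104528
sin(theta2) = V2/V1 * sin(theta1) = 5573/3278 * 0.104528 = 0.177711
theta2 = arcsin(0.177711) = 10.2365 degrees

10.2365


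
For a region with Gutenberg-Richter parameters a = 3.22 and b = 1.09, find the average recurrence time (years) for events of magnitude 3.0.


log10(N) = 3.22 - 1.09*3.0 = -0.05
N = 10^-0.05 = 0.891251
T = 1/N = 1/0.891251 = 1.122 years

1.122


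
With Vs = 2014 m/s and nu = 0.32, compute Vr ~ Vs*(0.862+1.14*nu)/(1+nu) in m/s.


Numerator factor = 0.862 + 1.14*0.32 = 1.2268
Denominator = 1 + 0.32 = 1.32
Vr = 2014 * 1.2268 / 1.32 = 1871.8 m/s

1871.8


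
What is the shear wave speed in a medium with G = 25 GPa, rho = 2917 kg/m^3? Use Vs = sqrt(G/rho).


Convert G to Pa: G = 25e9 Pa
Compute G/rho = 25e9 / 2917 = 8570449.0915
Vs = sqrt(8570449.0915) = 2927.53 m/s

2927.53


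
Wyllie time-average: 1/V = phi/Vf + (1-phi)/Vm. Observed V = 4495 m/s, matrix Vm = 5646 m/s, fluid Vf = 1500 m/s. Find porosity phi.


1/V - 1/Vm = 1/4495 - 1/5646 = 4.535e-05
1/Vf - 1/Vm = 1/1500 - 1/5646 = 0.00048955
phi = 4.535e-05 / 0.00048955 = 0.0926

0.0926


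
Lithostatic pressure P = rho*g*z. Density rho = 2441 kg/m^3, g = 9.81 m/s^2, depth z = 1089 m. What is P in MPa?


P = rho * g * z / 1e6
= 2441 * 9.81 * 1089 / 1e6
= 26077422.69 / 1e6
= 26.0774 MPa

26.0774


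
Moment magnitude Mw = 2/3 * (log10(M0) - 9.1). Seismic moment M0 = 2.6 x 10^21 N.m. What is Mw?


log10(M0) = log10(2.6 x 10^21) = 21.415
Mw = 2/3 * (21.415 - 9.1)
= 2/3 * 12.315
= 8.21

8.21


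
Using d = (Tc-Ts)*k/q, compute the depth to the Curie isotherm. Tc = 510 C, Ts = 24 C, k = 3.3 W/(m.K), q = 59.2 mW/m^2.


T_Curie - T_surf = 510 - 24 = 486 C
Convert q to W/m^2: 59.2 mW/m^2 = 0.0592 W/m^2
d = 486 * 3.3 / 0.0592 = 27091.22 m

27091.22


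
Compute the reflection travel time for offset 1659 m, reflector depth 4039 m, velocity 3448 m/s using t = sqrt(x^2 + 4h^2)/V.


x^2 + 4h^2 = 1659^2 + 4*4039^2 = 2752281 + 65254084 = 68006365
sqrt(68006365) = 8246.5972
t = 8246.5972 / 3448 = 2.3917 s

2.3917


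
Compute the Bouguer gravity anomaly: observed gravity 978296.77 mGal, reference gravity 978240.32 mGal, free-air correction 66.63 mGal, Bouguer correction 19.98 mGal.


BA = g_obs - g_ref + FAC - BC
= 978296.77 - 978240.32 + 66.63 - 19.98
= 103.1 mGal

103.1
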